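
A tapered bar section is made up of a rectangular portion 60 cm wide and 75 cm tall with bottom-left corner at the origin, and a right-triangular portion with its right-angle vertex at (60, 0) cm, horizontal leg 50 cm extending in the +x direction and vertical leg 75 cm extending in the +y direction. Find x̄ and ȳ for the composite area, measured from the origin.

x̄ = 43.73 cm, ȳ = 33.82 cm

rectangular portion: A = 60 × 75 = 4500.00, centroid at (30.00, 37.50).
triangular portion: A = ½·50·75 = 1875.00, centroid at (76.67, 25.00).
ΣA = 6375.00 cm², ΣAx̄ = 278750.00 cm³, ΣAȳ = 215625.00 cm³.
x̄ = 278750.00/6375.00 = 43.73 cm; ȳ = 215625.00/6375.00 = 33.82 cm.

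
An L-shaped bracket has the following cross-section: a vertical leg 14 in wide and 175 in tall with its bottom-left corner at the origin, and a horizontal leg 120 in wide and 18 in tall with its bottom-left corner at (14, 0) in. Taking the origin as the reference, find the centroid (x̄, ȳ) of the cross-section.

vertical leg: A = 14 × 175 = 2450.00, centroid at (7.00, 87.50).
horizontal leg: A = 120 × 18 = 2160.00, centroid at (74.00, 9.00).
ΣA = 4610.00 in², ΣAx̄ = 176990.00 in³, ΣAȳ = 233815.00 in³.
x̄ = 176990.00/4610.00 = 38.39 in; ȳ = 233815.00/4610.00 = 50.72 in.

x̄ = 38.39 in, ȳ = 50.72 in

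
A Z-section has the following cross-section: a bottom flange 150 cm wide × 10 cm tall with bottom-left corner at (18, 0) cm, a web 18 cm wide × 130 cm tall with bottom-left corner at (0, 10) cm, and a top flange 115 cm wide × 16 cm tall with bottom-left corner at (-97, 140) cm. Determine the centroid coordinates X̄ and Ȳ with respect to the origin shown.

bottom flange: A = 150 × 10 = 1500.00, centroid at (93.00, 5.00).
web: A = 18 × 130 = 2340.00, centroid at (9.00, 75.00).
top flange: A = 115 × 16 = 1840.00, centroid at (-39.50, 148.00).
ΣA = 5680.00 cm², ΣAX̄ = 87880.00 cm³, ΣAȲ = 455320.00 cm³.
X̄ = 87880.00/5680.00 = 15.47 cm; Ȳ = 455320.00/5680.00 = 80.16 cm.

X̄ = 15.47 cm, Ȳ = 80.16 cm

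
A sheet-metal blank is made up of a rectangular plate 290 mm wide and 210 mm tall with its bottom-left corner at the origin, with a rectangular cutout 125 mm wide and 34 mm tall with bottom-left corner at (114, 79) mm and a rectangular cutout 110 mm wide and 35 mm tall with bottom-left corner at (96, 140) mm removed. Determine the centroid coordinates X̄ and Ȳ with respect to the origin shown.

X̄ = 142.03 mm, Ȳ = 101.90 mm

Part | A | x̄ᵢ | ȳᵢ | A·x̄ᵢ | A·ȳᵢ
plate | 60900.00 | 145.00 | 105.00 | 8830500.00 | 6394500.00
hole 1 | -4250.00 | 176.50 | 96.00 | -750125.00 | -408000.00
hole 2 | -3850.00 | 151.00 | 157.50 | -581350.00 | -606375.00
Σ | 52800.00 |  |  | 7499025.00 | 5380125.00
X̄ = 7499025.00 / 52800.00 = 142.03 mm
Ȳ = 5380125.00 / 52800.00 = 101.90 mm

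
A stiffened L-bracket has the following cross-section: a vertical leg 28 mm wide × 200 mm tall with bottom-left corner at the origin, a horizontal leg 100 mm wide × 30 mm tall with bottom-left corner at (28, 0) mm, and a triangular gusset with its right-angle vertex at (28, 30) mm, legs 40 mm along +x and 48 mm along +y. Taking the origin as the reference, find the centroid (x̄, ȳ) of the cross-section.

vertical leg: A = 28 × 200 = 5600.00, centroid at (14.00, 100.00).
horizontal leg: A = 100 × 30 = 3000.00, centroid at (78.00, 15.00).
gusset: A = ½·40·48 = 960.00, centroid at (41.33, 46.00).
ΣA = 9560.00 mm²
ΣAx̄ = (5600.00)(14.00) + (3000.00)(78.00) + (960.00)(41.33) = 352080.00 mm³
ΣAȳ = (5600.00)(100.00) + (3000.00)(15.00) + (960.00)(46.00) = 649160.00 mm³
x̄ = 352080.00 / 9560.00 = 36.83 mm
ȳ = 649160.00 / 9560.00 = 67.90 mm

x̄ = 36.83 mm, ȳ = 67.90 mm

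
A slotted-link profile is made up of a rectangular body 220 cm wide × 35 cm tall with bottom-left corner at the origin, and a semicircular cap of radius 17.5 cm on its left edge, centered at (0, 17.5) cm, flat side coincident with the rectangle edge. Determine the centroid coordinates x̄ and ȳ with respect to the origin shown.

x̄ = 103.10 cm, ȳ = 17.50 cm

rectangular body: A = 220 × 35 = 7700.00, centroid at (110.00, 17.50).
semicircular end: A = ½π·17.5² = 481.06, centroid at (-7.43, 17.50).
ΣA = 8181.06 cm², ΣAx̄ = 843427.08 cm³, ΣAȳ = 143168.49 cm³.
x̄ = 843427.08/8181.06 = 103.10 cm; ȳ = 143168.49/8181.06 = 17.50 cm.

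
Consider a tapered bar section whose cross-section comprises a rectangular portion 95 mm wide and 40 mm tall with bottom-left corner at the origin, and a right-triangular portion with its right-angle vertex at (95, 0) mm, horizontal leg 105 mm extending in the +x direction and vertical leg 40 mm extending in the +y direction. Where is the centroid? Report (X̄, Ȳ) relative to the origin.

rectangular portion: A = 95 × 40 = 3800.00, centroid at (47.50, 20.00).
triangular portion: A = ½·105·40 = 2100.00, centroid at (130.00, 13.33).
ΣA = 5900.00 mm²
ΣAX̄ = (3800.00)(47.50) + (2100.00)(130.00) = 453500.00 mm³
ΣAȲ = (3800.00)(20.00) + (2100.00)(13.33) = 104000.00 mm³
X̄ = 453500.00 / 5900.00 = 76.86 mm
Ȳ = 104000.00 / 5900.00 = 17.63 mm

X̄ = 76.86 mm, Ȳ = 17.63 mm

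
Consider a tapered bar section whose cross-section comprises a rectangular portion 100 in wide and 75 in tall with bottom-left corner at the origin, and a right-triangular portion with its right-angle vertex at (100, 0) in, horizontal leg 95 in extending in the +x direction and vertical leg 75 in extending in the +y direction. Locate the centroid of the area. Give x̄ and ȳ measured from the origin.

Part | A | x̄ᵢ | ȳᵢ | A·x̄ᵢ | A·ȳᵢ
rectangular portion | 7500.00 | 50.00 | 37.50 | 375000.00 | 281250.00
triangular portion | 3562.50 | 131.67 | 25.00 | 469062.50 | 89062.50
Σ | 11062.50 |  |  | 844062.50 | 370312.50
x̄ = 844062.50 / 11062.50 = 76.30 in
ȳ = 370312.50 / 11062.50 = 33.47 in

x̄ = 76.30 in, ȳ = 33.47 in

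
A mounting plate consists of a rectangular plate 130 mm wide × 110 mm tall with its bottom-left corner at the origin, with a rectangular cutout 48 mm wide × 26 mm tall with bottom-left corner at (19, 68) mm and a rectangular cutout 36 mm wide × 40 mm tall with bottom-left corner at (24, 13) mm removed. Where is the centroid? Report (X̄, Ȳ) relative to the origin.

X̄ = 70.22 mm, Ȳ = 54.93 mm

plate: A = 130 × 110 = 14300.00, centroid at (65.00, 55.00).
hole 1: A = −(48 × 26) = -1248.00, centroid at (43.00, 81.00).
hole 2: A = −(36 × 40) = -1440.00, centroid at (42.00, 33.00).
ΣA = 11612.00 mm²
ΣAX̄ = (14300.00)(65.00) + (-1248.00)(43.00) + (-1440.00)(42.00) = 815356.00 mm³
ΣAȲ = (14300.00)(55.00) + (-1248.00)(81.00) + (-1440.00)(33.00) = 637892.00 mm³
X̄ = 815356.00 / 11612.00 = 70.22 mm
Ȳ = 637892.00 / 11612.00 = 54.93 mm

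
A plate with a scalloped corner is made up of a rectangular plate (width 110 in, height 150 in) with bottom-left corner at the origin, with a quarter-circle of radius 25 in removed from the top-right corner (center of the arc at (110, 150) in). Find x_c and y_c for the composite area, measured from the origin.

x_c = 53.64 in, y_c = 73.03 in

plate: A = 110 × 150 = 16500.00, centroid at (55.00, 75.00).
removed quarter-circle: A = −¼π·25² = -490.87, centroid at (99.39, 139.39).
ΣA = 16009.13 in², ΣAx_c = 858712.21 in³, ΣAy_c = 1169077.26 in³.
x_c = 858712.21/16009.13 = 53.64 in; y_c = 1169077.26/16009.13 = 73.03 in.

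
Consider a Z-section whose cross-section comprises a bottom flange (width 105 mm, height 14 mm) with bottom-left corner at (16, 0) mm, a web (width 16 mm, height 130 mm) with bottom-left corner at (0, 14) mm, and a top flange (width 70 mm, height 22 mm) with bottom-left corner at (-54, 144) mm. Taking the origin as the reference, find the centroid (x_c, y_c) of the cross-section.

x_c = 17.30 mm, y_c = 81.20 mm

bottom flange: A = 105 × 14 = 1470.00, centroid at (68.50, 7.00).
web: A = 16 × 130 = 2080.00, centroid at (8.00, 79.00).
top flange: A = 70 × 22 = 1540.00, centroid at (-19.00, 155.00).
ΣA = 5090.00 mm²
ΣAx_c = (1470.00)(68.50) + (2080.00)(8.00) + (1540.00)(-19.00) = 88075.00 mm³
ΣAy_c = (1470.00)(7.00) + (2080.00)(79.00) + (1540.00)(155.00) = 413310.00 mm³
x_c = 88075.00 / 5090.00 = 17.30 mm
y_c = 413310.00 / 5090.00 = 81.20 mm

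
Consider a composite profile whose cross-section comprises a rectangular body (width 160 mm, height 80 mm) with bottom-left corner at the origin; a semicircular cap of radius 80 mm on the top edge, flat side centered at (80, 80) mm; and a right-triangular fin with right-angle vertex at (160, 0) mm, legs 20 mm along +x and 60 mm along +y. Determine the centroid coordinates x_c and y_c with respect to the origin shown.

x_c = 82.22 mm, y_c = 71.19 mm

rectangular body: A = 160 × 80 = 12800.00, centroid at (80.00, 40.00).
semicircular top: A = ½π·80² = 10053.10, centroid at (80.00, 113.95).
triangular fin: A = ½·20·60 = 600.00, centroid at (166.67, 20.00).
ΣA = 23453.10 mm²
ΣAx_c = (12800.00)(80.00) + (10053.10)(80.00) + (600.00)(166.67) = 1928247.72 mm³
ΣAy_c = (12800.00)(40.00) + (10053.10)(113.95) + (600.00)(20.00) = 1669581.05 mm³
x_c = 1928247.72 / 23453.10 = 82.22 mm
y_c = 1669581.05 / 23453.10 = 71.19 mm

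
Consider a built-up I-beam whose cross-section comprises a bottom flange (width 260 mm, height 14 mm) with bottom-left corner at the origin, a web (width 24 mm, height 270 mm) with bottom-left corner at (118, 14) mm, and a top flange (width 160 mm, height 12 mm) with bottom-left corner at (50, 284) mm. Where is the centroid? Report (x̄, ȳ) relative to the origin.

x̄ = 130.00 mm, ȳ = 128.55 mm

Part | A | x̄ᵢ | ȳᵢ | A·x̄ᵢ | A·ȳᵢ
bottom flange | 3640.00 | 130.00 | 7.00 | 473200.00 | 25480.00
web | 6480.00 | 130.00 | 149.00 | 842400.00 | 965520.00
top flange | 1920.00 | 130.00 | 290.00 | 249600.00 | 556800.00
Σ | 12040.00 |  |  | 1565200.00 | 1547800.00
x̄ = 1565200.00 / 12040.00 = 130.00 mm
ȳ = 1547800.00 / 12040.00 = 128.55 mm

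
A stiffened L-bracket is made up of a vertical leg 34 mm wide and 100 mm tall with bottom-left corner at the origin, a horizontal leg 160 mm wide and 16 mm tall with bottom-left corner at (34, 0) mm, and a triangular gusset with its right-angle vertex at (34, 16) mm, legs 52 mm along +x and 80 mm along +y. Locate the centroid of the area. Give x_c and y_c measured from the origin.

Part | A | x̄ᵢ | ȳᵢ | A·x̄ᵢ | A·ȳᵢ
vertical leg | 3400.00 | 17.00 | 50.00 | 57800.00 | 170000.00
horizontal leg | 2560.00 | 114.00 | 8.00 | 291840.00 | 20480.00
gusset | 2080.00 | 51.33 | 42.67 | 106773.33 | 88746.67
Σ | 8040.00 |  |  | 456413.33 | 279226.67
x_c = 456413.33 / 8040.00 = 56.77 mm
y_c = 279226.67 / 8040.00 = 34.73 mm

x_c = 56.77 mm, y_c = 34.73 mm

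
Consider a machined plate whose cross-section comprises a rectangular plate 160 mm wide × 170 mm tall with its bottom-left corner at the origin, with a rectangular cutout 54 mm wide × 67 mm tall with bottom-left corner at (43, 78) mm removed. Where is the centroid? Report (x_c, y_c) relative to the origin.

Part | A | x̄ᵢ | ȳᵢ | A·x̄ᵢ | A·ȳᵢ
plate | 27200.00 | 80.00 | 85.00 | 2176000.00 | 2312000.00
hole | -3618.00 | 70.00 | 111.50 | -253260.00 | -403407.00
Σ | 23582.00 |  |  | 1922740.00 | 1908593.00
x_c = 1922740.00 / 23582.00 = 81.53 mm
y_c = 1908593.00 / 23582.00 = 80.93 mm

x_c = 81.53 mm, y_c = 80.93 mm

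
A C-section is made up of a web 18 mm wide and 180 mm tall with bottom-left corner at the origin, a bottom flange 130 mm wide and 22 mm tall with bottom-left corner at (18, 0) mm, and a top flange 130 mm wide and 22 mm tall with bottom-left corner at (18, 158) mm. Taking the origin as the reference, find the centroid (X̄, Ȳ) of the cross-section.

X̄ = 56.24 mm, Ȳ = 90.00 mm

web: A = 18 × 180 = 3240.00, centroid at (9.00, 90.00).
bottom flange: A = 130 × 22 = 2860.00, centroid at (83.00, 11.00).
top flange: A = 130 × 22 = 2860.00, centroid at (83.00, 169.00).
ΣA = 8960.00 mm², ΣAX̄ = 503920.00 mm³, ΣAȲ = 806400.00 mm³.
X̄ = 503920.00/8960.00 = 56.24 mm; Ȳ = 806400.00/8960.00 = 90.00 mm.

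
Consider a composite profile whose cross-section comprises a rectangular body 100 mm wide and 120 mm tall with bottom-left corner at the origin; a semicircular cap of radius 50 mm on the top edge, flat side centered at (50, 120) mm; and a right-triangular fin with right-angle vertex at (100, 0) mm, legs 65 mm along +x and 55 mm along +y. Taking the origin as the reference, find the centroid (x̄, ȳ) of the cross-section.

rectangular body: A = 100 × 120 = 12000.00, centroid at (50.00, 60.00).
semicircular top: A = ½π·50² = 3926.99, centroid at (50.00, 141.22).
triangular fin: A = ½·65·55 = 1787.50, centroid at (121.67, 18.33).
ΣA = 17714.49 mm²
ΣAx̄ = (12000.00)(50.00) + (3926.99)(50.00) + (1787.50)(121.67) = 1013828.71 mm³
ΣAȳ = (12000.00)(60.00) + (3926.99)(141.22) + (1787.50)(18.33) = 1307343.06 mm³
x̄ = 1013828.71 / 17714.49 = 57.23 mm
ȳ = 1307343.06 / 17714.49 = 73.80 mm

x̄ = 57.23 mm, ȳ = 73.80 mm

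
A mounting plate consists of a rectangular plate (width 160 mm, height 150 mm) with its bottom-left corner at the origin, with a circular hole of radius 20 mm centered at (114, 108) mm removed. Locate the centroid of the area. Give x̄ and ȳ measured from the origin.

plate: A = 160 × 150 = 24000.00, centroid at (80.00, 75.00).
hole: A = −π·20² = -1256.64, centroid at (114.00, 108.00).
ΣA = 22743.36 mm²
ΣAx̄ = (24000.00)(80.00) + (-1256.64)(114.00) = 1776743.37 mm³
ΣAȳ = (24000.00)(75.00) + (-1256.64)(108.00) = 1664283.20 mm³
x̄ = 1776743.37 / 22743.36 = 78.12 mm
ȳ = 1664283.20 / 22743.36 = 73.18 mm

x̄ = 78.12 mm, ȳ = 73.18 mm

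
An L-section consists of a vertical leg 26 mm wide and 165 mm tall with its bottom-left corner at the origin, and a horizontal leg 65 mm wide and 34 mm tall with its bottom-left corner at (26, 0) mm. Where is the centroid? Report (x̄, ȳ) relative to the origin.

vertical leg: A = 26 × 165 = 4290.00, centroid at (13.00, 82.50).
horizontal leg: A = 65 × 34 = 2210.00, centroid at (58.50, 17.00).
ΣA = 6500.00 mm²
ΣAx̄ = (4290.00)(13.00) + (2210.00)(58.50) = 185055.00 mm³
ΣAȳ = (4290.00)(82.50) + (2210.00)(17.00) = 391495.00 mm³
x̄ = 185055.00 / 6500.00 = 28.47 mm
ȳ = 391495.00 / 6500.00 = 60.23 mm

x̄ = 28.47 mm, ȳ = 60.23 mm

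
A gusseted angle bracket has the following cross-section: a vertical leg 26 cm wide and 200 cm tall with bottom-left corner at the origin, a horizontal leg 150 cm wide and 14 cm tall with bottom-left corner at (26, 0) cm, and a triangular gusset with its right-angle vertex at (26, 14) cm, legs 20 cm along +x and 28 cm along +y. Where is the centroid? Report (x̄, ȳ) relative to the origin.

vertical leg: A = 26 × 200 = 5200.00, centroid at (13.00, 100.00).
horizontal leg: A = 150 × 14 = 2100.00, centroid at (101.00, 7.00).
gusset: A = ½·20·28 = 280.00, centroid at (32.67, 23.33).
ΣA = 7580.00 cm², ΣAx̄ = 288846.67 cm³, ΣAȳ = 541233.33 cm³.
x̄ = 288846.67/7580.00 = 38.11 cm; ȳ = 541233.33/7580.00 = 71.40 cm.

x̄ = 38.11 cm, ȳ = 71.40 cm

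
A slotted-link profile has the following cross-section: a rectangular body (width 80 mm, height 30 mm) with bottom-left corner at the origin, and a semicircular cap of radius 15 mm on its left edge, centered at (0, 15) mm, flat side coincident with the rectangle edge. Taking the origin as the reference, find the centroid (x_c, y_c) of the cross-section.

x_c = 34.05 mm, y_c = 15.00 mm

Part | A | x̄ᵢ | ȳᵢ | A·x̄ᵢ | A·ȳᵢ
rectangular body | 2400.00 | 40.00 | 15.00 | 96000.00 | 36000.00
semicircular end | 353.43 | -6.37 | 15.00 | -2250.00 | 5301.44
Σ | 2753.43 |  |  | 93750.00 | 41301.44
x_c = 93750.00 / 2753.43 = 34.05 mm
y_c = 41301.44 / 2753.43 = 15.00 mm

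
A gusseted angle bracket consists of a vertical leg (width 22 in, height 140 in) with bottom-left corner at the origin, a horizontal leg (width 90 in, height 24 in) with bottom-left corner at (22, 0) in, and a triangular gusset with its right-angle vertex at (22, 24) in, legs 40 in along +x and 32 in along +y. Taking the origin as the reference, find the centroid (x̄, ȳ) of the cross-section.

vertical leg: A = 22 × 140 = 3080.00, centroid at (11.00, 70.00).
horizontal leg: A = 90 × 24 = 2160.00, centroid at (67.00, 12.00).
gusset: A = ½·40·32 = 640.00, centroid at (35.33, 34.67).
ΣA = 5880.00 in², ΣAx̄ = 201213.33 in³, ΣAȳ = 263706.67 in³.
x̄ = 201213.33/5880.00 = 34.22 in; ȳ = 263706.67/5880.00 = 44.85 in.

x̄ = 34.22 in, ȳ = 44.85 in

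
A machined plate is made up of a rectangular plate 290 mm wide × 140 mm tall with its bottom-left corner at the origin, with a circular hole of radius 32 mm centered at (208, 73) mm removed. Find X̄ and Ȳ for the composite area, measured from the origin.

plate: A = 290 × 140 = 40600.00, centroid at (145.00, 70.00).
hole: A = −π·32² = -3216.99, centroid at (208.00, 73.00).
ΣA = 37383.01 mm²
ΣAX̄ = (40600.00)(145.00) + (-3216.99)(208.00) = 5217865.90 mm³
ΣAȲ = (40600.00)(70.00) + (-3216.99)(73.00) = 2607159.67 mm³
X̄ = 5217865.90 / 37383.01 = 139.58 mm
Ȳ = 2607159.67 / 37383.01 = 69.74 mm

X̄ = 139.58 mm, Ȳ = 69.74 mm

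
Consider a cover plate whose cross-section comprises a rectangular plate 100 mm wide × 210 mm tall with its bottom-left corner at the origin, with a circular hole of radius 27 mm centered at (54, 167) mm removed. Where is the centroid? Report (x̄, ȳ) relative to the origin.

x̄ = 49.51 mm, ȳ = 97.41 mm

plate: A = 100 × 210 = 21000.00, centroid at (50.00, 105.00).
hole: A = −π·27² = -2290.22, centroid at (54.00, 167.00).
ΣA = 18709.78 mm²
ΣAx̄ = (21000.00)(50.00) + (-2290.22)(54.00) = 926328.06 mm³
ΣAȳ = (21000.00)(105.00) + (-2290.22)(167.00) = 1822533.09 mm³
x̄ = 926328.06 / 18709.78 = 49.51 mm
ȳ = 1822533.09 / 18709.78 = 97.41 mm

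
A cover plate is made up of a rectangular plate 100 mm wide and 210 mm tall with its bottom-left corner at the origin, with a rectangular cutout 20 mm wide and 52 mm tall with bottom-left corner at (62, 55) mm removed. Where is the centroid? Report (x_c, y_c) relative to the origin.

x_c = 48.85 mm, y_c = 106.25 mm

plate: A = 100 × 210 = 21000.00, centroid at (50.00, 105.00).
hole: A = −(20 × 52) = -1040.00, centroid at (72.00, 81.00).
ΣA = 19960.00 mm²
ΣAx_c = (21000.00)(50.00) + (-1040.00)(72.00) = 975120.00 mm³
ΣAy_c = (21000.00)(105.00) + (-1040.00)(81.00) = 2120760.00 mm³
x_c = 975120.00 / 19960.00 = 48.85 mm
y_c = 2120760.00 / 19960.00 = 106.25 mm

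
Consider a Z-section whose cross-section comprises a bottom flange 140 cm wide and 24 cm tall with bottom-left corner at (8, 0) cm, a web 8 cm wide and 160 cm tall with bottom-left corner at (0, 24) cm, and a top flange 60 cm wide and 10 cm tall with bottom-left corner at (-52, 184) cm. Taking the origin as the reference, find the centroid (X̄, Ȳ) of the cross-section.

Part | A | x̄ᵢ | ȳᵢ | A·x̄ᵢ | A·ȳᵢ
bottom flange | 3360.00 | 78.00 | 12.00 | 262080.00 | 40320.00
web | 1280.00 | 4.00 | 104.00 | 5120.00 | 133120.00
top flange | 600.00 | -22.00 | 189.00 | -13200.00 | 113400.00
Σ | 5240.00 |  |  | 254000.00 | 286840.00
X̄ = 254000.00 / 5240.00 = 48.47 cm
Ȳ = 286840.00 / 5240.00 = 54.74 cm

X̄ = 48.47 cm, Ȳ = 54.74 cm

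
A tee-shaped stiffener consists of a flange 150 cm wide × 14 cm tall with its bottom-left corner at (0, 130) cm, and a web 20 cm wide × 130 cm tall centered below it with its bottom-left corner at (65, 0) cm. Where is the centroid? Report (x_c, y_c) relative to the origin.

x_c = 75.00 cm, y_c = 97.17 cm

web: A = 20 × 130 = 2600.00, centroid at (75.00, 65.00).
flange: A = 150 × 14 = 2100.00, centroid at (75.00, 137.00).
ΣA = 4700.00 cm²
ΣAx_c = (2600.00)(75.00) + (2100.00)(75.00) = 352500.00 cm³
ΣAy_c = (2600.00)(65.00) + (2100.00)(137.00) = 456700.00 cm³
x_c = 352500.00 / 4700.00 = 75.00 cm
y_c = 456700.00 / 4700.00 = 97.17 cm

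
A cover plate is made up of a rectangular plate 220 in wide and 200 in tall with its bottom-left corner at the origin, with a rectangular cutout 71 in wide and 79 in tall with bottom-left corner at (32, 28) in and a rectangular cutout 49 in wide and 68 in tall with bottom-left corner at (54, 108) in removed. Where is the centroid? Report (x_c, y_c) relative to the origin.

plate: A = 220 × 200 = 44000.00, centroid at (110.00, 100.00).
hole 1: A = −(71 × 79) = -5609.00, centroid at (67.50, 67.50).
hole 2: A = −(49 × 68) = -3332.00, centroid at (78.50, 142.00).
ΣA = 35059.00 in²
ΣAx_c = (44000.00)(110.00) + (-5609.00)(67.50) + (-3332.00)(78.50) = 4199830.50 in³
ΣAy_c = (44000.00)(100.00) + (-5609.00)(67.50) + (-3332.00)(142.00) = 3548248.50 in³
x_c = 4199830.50 / 35059.00 = 119.79 in
y_c = 3548248.50 / 35059.00 = 101.21 in

x_c = 119.79 in, y_c = 101.21 in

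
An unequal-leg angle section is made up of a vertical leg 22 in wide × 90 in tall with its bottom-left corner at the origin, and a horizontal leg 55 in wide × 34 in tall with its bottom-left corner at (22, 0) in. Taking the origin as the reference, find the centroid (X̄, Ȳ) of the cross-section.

Part | A | x̄ᵢ | ȳᵢ | A·x̄ᵢ | A·ȳᵢ
vertical leg | 1980.00 | 11.00 | 45.00 | 21780.00 | 89100.00
horizontal leg | 1870.00 | 49.50 | 17.00 | 92565.00 | 31790.00
Σ | 3850.00 |  |  | 114345.00 | 120890.00
X̄ = 114345.00 / 3850.00 = 29.70 in
Ȳ = 120890.00 / 3850.00 = 31.40 in

X̄ = 29.70 in, Ȳ = 31.40 in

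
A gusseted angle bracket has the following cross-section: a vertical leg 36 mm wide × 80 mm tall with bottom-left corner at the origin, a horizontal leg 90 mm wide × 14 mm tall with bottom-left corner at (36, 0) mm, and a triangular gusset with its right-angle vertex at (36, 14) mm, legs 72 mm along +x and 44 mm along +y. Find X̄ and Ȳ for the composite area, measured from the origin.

X̄ = 43.49 mm, Ȳ = 29.60 mm

vertical leg: A = 36 × 80 = 2880.00, centroid at (18.00, 40.00).
horizontal leg: A = 90 × 14 = 1260.00, centroid at (81.00, 7.00).
gusset: A = ½·72·44 = 1584.00, centroid at (60.00, 28.67).
ΣA = 5724.00 mm², ΣAX̄ = 248940.00 mm³, ΣAȲ = 169428.00 mm³.
X̄ = 248940.00/5724.00 = 43.49 mm; Ȳ = 169428.00/5724.00 = 29.60 mm.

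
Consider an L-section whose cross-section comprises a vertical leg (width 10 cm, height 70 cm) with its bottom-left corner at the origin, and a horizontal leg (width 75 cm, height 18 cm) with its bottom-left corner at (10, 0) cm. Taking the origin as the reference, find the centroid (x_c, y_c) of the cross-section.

x_c = 32.99 cm, y_c = 17.88 cm

Part | A | x̄ᵢ | ȳᵢ | A·x̄ᵢ | A·ȳᵢ
vertical leg | 700.00 | 5.00 | 35.00 | 3500.00 | 24500.00
horizontal leg | 1350.00 | 47.50 | 9.00 | 64125.00 | 12150.00
Σ | 2050.00 |  |  | 67625.00 | 36650.00
x_c = 67625.00 / 2050.00 = 32.99 cm
y_c = 36650.00 / 2050.00 = 17.88 cm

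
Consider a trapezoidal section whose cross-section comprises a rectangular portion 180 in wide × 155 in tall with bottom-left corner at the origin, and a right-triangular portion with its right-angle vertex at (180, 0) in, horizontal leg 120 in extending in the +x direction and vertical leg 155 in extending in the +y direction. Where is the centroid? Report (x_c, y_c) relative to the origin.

x_c = 122.50 in, y_c = 71.04 in

Part | A | x̄ᵢ | ȳᵢ | A·x̄ᵢ | A·ȳᵢ
rectangular portion | 27900.00 | 90.00 | 77.50 | 2511000.00 | 2162250.00
triangular portion | 9300.00 | 220.00 | 51.67 | 2046000.00 | 480500.00
Σ | 37200.00 |  |  | 4557000.00 | 2642750.00
x_c = 4557000.00 / 37200.00 = 122.50 in
y_c = 2642750.00 / 37200.00 = 71.04 in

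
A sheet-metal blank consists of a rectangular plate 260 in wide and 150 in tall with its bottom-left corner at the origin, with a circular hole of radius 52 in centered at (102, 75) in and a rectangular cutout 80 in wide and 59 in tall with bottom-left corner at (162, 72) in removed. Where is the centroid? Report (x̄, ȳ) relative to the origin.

Part | A | x̄ᵢ | ȳᵢ | A·x̄ᵢ | A·ȳᵢ
plate | 39000.00 | 130.00 | 75.00 | 5070000.00 | 2925000.00
hole 1 | -8494.87 | 102.00 | 75.00 | -866476.39 | -637114.99
hole 2 | -4720.00 | 202.00 | 101.50 | -953440.00 | -479080.00
Σ | 25785.13 |  |  | 3250083.61 | 1808805.01
x̄ = 3250083.61 / 25785.13 = 126.04 in
ȳ = 1808805.01 / 25785.13 = 70.15 in

x̄ = 126.04 in, ȳ = 70.15 in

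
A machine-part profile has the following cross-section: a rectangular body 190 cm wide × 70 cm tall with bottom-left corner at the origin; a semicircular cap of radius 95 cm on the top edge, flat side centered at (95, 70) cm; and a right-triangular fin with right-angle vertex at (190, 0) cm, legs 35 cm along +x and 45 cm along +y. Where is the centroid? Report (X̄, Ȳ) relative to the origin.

X̄ = 97.97 cm, Ȳ = 72.22 cm

rectangular body: A = 190 × 70 = 13300.00, centroid at (95.00, 35.00).
semicircular top: A = ½π·95² = 14176.44, centroid at (95.00, 110.32).
triangular fin: A = ½·35·45 = 787.50, centroid at (201.67, 15.00).
ΣA = 28263.94 cm², ΣAX̄ = 2769074.00 cm³, ΣAȲ = 2041246.41 cm³.
X̄ = 2769074.00/28263.94 = 97.97 cm; Ȳ = 2041246.41/28263.94 = 72.22 cm.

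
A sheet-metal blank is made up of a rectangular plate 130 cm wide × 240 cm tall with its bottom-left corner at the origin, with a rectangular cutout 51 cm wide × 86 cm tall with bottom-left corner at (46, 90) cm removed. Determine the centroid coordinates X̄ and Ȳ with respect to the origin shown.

X̄ = 63.94 cm, Ȳ = 117.87 cm

plate: A = 130 × 240 = 31200.00, centroid at (65.00, 120.00).
hole: A = −(51 × 86) = -4386.00, centroid at (71.50, 133.00).
ΣA = 26814.00 cm², ΣAX̄ = 1714401.00 cm³, ΣAȲ = 3160662.00 cm³.
X̄ = 1714401.00/26814.00 = 63.94 cm; Ȳ = 3160662.00/26814.00 = 117.87 cm.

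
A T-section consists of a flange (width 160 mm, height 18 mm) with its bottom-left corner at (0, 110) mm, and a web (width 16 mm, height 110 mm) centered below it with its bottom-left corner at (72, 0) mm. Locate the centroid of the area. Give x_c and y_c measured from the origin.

web: A = 16 × 110 = 1760.00, centroid at (80.00, 55.00).
flange: A = 160 × 18 = 2880.00, centroid at (80.00, 119.00).
ΣA = 4640.00 mm², ΣAx_c = 371200.00 mm³, ΣAy_c = 439520.00 mm³.
x_c = 371200.00/4640.00 = 80.00 mm; y_c = 439520.00/4640.00 = 94.72 mm.

x_c = 80.00 mm, y_c = 94.72 mm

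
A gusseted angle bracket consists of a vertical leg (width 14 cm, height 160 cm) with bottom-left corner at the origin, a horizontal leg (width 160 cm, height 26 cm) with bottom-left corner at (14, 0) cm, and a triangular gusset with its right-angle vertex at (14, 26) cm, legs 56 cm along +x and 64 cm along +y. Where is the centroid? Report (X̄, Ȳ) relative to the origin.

X̄ = 56.79 cm, Ȳ = 38.83 cm

vertical leg: A = 14 × 160 = 2240.00, centroid at (7.00, 80.00).
horizontal leg: A = 160 × 26 = 4160.00, centroid at (94.00, 13.00).
gusset: A = ½·56·64 = 1792.00, centroid at (32.67, 47.33).
ΣA = 8192.00 cm², ΣAX̄ = 465258.67 cm³, ΣAȲ = 318101.33 cm³.
X̄ = 465258.67/8192.00 = 56.79 cm; Ȳ = 318101.33/8192.00 = 38.83 cm.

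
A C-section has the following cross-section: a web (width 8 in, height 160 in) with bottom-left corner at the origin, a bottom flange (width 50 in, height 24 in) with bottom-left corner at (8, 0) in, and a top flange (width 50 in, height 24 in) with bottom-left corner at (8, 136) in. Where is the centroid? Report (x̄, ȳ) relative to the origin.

Part | A | x̄ᵢ | ȳᵢ | A·x̄ᵢ | A·ȳᵢ
web | 1280.00 | 4.00 | 80.00 | 5120.00 | 102400.00
bottom flange | 1200.00 | 33.00 | 12.00 | 39600.00 | 14400.00
top flange | 1200.00 | 33.00 | 148.00 | 39600.00 | 177600.00
Σ | 3680.00 |  |  | 84320.00 | 294400.00
x̄ = 84320.00 / 3680.00 = 22.91 in
ȳ = 294400.00 / 3680.00 = 80.00 in

x̄ = 22.91 in, ȳ = 80.00 in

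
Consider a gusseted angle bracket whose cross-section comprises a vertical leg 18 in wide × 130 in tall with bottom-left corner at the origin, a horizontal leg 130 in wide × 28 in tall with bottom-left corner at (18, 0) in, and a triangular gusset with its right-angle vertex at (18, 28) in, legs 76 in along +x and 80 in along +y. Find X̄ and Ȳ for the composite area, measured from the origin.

X̄ = 50.43 in, Ȳ = 40.94 in

vertical leg: A = 18 × 130 = 2340.00, centroid at (9.00, 65.00).
horizontal leg: A = 130 × 28 = 3640.00, centroid at (83.00, 14.00).
gusset: A = ½·76·80 = 3040.00, centroid at (43.33, 54.67).
ΣA = 9020.00 in²
ΣAX̄ = (2340.00)(9.00) + (3640.00)(83.00) + (3040.00)(43.33) = 454913.33 in³
ΣAȲ = (2340.00)(65.00) + (3640.00)(14.00) + (3040.00)(54.67) = 369246.67 in³
X̄ = 454913.33 / 9020.00 = 50.43 in
Ȳ = 369246.67 / 9020.00 = 40.94 in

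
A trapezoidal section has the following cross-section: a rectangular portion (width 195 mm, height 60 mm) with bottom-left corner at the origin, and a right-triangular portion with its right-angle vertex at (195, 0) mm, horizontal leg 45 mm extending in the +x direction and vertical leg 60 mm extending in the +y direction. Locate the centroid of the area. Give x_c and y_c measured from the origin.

rectangular portion: A = 195 × 60 = 11700.00, centroid at (97.50, 30.00).
triangular portion: A = ½·45·60 = 1350.00, centroid at (210.00, 20.00).
ΣA = 13050.00 mm²
ΣAx_c = (11700.00)(97.50) + (1350.00)(210.00) = 1424250.00 mm³
ΣAy_c = (11700.00)(30.00) + (1350.00)(20.00) = 378000.00 mm³
x_c = 1424250.00 / 13050.00 = 109.14 mm
y_c = 378000.00 / 13050.00 = 28.97 mm

x_c = 109.14 mm, y_c = 28.97 mm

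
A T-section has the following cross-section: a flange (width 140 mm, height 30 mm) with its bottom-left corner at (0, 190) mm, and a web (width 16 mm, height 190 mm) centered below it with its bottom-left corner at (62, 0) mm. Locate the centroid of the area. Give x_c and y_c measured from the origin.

x_c = 70.00 mm, y_c = 158.81 mm

web: A = 16 × 190 = 3040.00, centroid at (70.00, 95.00).
flange: A = 140 × 30 = 4200.00, centroid at (70.00, 205.00).
ΣA = 7240.00 mm²
ΣAx_c = (3040.00)(70.00) + (4200.00)(70.00) = 506800.00 mm³
ΣAy_c = (3040.00)(95.00) + (4200.00)(205.00) = 1149800.00 mm³
x_c = 506800.00 / 7240.00 = 70.00 mm
y_c = 1149800.00 / 7240.00 = 158.81 mm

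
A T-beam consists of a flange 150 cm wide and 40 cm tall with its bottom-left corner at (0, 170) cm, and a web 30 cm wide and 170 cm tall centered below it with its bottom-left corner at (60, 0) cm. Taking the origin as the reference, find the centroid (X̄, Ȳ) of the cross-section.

Part | A | x̄ᵢ | ȳᵢ | A·x̄ᵢ | A·ȳᵢ
web | 5100.00 | 75.00 | 85.00 | 382500.00 | 433500.00
flange | 6000.00 | 75.00 | 190.00 | 450000.00 | 1140000.00
Σ | 11100.00 |  |  | 832500.00 | 1573500.00
X̄ = 832500.00 / 11100.00 = 75.00 cm
Ȳ = 1573500.00 / 11100.00 = 141.76 cm

X̄ = 75.00 cm, Ȳ = 141.76 cm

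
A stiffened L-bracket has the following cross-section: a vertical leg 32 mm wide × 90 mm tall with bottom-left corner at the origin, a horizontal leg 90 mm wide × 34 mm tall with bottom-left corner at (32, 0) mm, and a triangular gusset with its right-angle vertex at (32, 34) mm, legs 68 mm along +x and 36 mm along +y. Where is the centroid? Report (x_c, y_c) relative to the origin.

x_c = 48.66 mm, y_c = 33.21 mm

Part | A | x̄ᵢ | ȳᵢ | A·x̄ᵢ | A·ȳᵢ
vertical leg | 2880.00 | 16.00 | 45.00 | 46080.00 | 129600.00
horizontal leg | 3060.00 | 77.00 | 17.00 | 235620.00 | 52020.00
gusset | 1224.00 | 54.67 | 46.00 | 66912.00 | 56304.00
Σ | 7164.00 |  |  | 348612.00 | 237924.00
x_c = 348612.00 / 7164.00 = 48.66 mm
y_c = 237924.00 / 7164.00 = 33.21 mm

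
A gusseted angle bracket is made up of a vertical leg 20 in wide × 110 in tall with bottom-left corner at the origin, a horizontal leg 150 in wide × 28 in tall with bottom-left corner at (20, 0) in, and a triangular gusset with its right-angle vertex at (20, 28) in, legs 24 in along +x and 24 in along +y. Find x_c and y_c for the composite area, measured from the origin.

x_c = 64.15 in, y_c = 28.43 in

vertical leg: A = 20 × 110 = 2200.00, centroid at (10.00, 55.00).
horizontal leg: A = 150 × 28 = 4200.00, centroid at (95.00, 14.00).
gusset: A = ½·24·24 = 288.00, centroid at (28.00, 36.00).
ΣA = 6688.00 in², ΣAx_c = 429064.00 in³, ΣAy_c = 190168.00 in³.
x_c = 429064.00/6688.00 = 64.15 in; y_c = 190168.00/6688.00 = 28.43 in.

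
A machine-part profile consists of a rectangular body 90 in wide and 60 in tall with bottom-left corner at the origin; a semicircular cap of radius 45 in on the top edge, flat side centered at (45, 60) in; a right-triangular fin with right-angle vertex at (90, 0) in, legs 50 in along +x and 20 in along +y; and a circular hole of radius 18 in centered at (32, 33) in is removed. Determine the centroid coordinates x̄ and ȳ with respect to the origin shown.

x̄ = 50.47 in, ȳ = 47.54 in

rectangular body: A = 90 × 60 = 5400.00, centroid at (45.00, 30.00).
semicircular top: A = ½π·45² = 3180.86, centroid at (45.00, 79.10).
triangular fin: A = ½·50·20 = 500.00, centroid at (106.67, 6.67).
hole: A = −π·18² = -1017.88, centroid at (32.00, 33.00).
ΣA = 8062.99 in²
ΣAx̄ = (5400.00)(45.00) + (3180.86)(45.00) + (500.00)(106.67) + (-1017.88)(32.00) = 406900.12 in³
ΣAȳ = (5400.00)(30.00) + (3180.86)(79.10) + (500.00)(6.67) + (-1017.88)(33.00) = 383345.18 in³
x̄ = 406900.12 / 8062.99 = 50.47 in
ȳ = 383345.18 / 8062.99 = 47.54 in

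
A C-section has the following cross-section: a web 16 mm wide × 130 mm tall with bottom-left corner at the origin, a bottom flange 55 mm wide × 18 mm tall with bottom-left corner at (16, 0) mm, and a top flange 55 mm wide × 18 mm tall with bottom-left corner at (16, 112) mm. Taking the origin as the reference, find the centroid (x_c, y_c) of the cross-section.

x_c = 25.31 mm, y_c = 65.00 mm

Part | A | x̄ᵢ | ȳᵢ | A·x̄ᵢ | A·ȳᵢ
web | 2080.00 | 8.00 | 65.00 | 16640.00 | 135200.00
bottom flange | 990.00 | 43.50 | 9.00 | 43065.00 | 8910.00
top flange | 990.00 | 43.50 | 121.00 | 43065.00 | 119790.00
Σ | 4060.00 |  |  | 102770.00 | 263900.00
x_c = 102770.00 / 4060.00 = 25.31 mm
y_c = 263900.00 / 4060.00 = 65.00 mm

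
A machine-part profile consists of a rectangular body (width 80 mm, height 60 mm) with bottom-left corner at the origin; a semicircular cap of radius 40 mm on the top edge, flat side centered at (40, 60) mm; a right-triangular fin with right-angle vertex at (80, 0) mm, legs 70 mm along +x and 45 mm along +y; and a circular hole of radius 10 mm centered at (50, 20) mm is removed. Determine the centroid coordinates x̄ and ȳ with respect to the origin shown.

x̄ = 51.27 mm, ȳ = 41.38 mm

rectangular body: A = 80 × 60 = 4800.00, centroid at (40.00, 30.00).
semicircular top: A = ½π·40² = 2513.27, centroid at (40.00, 76.98).
triangular fin: A = ½·70·45 = 1575.00, centroid at (103.33, 15.00).
hole: A = −π·10² = -314.16, centroid at (50.00, 20.00).
ΣA = 8574.11 mm²
ΣAx̄ = (4800.00)(40.00) + (2513.27)(40.00) + (1575.00)(103.33) + (-314.16)(50.00) = 439573.00 mm³
ΣAȳ = (4800.00)(30.00) + (2513.27)(76.98) + (1575.00)(15.00) + (-314.16)(20.00) = 354804.93 mm³
x̄ = 439573.00 / 8574.11 = 51.27 mm
ȳ = 354804.93 / 8574.11 = 41.38 mm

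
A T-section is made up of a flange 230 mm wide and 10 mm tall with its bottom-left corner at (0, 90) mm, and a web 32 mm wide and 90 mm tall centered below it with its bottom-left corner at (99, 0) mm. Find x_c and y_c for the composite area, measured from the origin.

Part | A | x̄ᵢ | ȳᵢ | A·x̄ᵢ | A·ȳᵢ
web | 2880.00 | 115.00 | 45.00 | 331200.00 | 129600.00
flange | 2300.00 | 115.00 | 95.00 | 264500.00 | 218500.00
Σ | 5180.00 |  |  | 595700.00 | 348100.00
x_c = 595700.00 / 5180.00 = 115.00 mm
y_c = 348100.00 / 5180.00 = 67.20 mm

x_c = 115.00 mm, y_c = 67.20 mm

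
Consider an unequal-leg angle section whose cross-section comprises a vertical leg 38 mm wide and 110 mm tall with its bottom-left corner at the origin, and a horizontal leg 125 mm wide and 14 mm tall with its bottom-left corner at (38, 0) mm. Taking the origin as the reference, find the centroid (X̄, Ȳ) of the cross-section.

Part | A | x̄ᵢ | ȳᵢ | A·x̄ᵢ | A·ȳᵢ
vertical leg | 4180.00 | 19.00 | 55.00 | 79420.00 | 229900.00
horizontal leg | 1750.00 | 100.50 | 7.00 | 175875.00 | 12250.00
Σ | 5930.00 |  |  | 255295.00 | 242150.00
X̄ = 255295.00 / 5930.00 = 43.05 mm
Ȳ = 242150.00 / 5930.00 = 40.83 mm

X̄ = 43.05 mm, Ȳ = 40.83 mm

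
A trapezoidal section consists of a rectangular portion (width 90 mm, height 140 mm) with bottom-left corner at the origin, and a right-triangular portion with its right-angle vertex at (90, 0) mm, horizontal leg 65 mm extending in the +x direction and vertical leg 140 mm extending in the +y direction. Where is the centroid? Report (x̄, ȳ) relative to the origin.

Part | A | x̄ᵢ | ȳᵢ | A·x̄ᵢ | A·ȳᵢ
rectangular portion | 12600.00 | 45.00 | 70.00 | 567000.00 | 882000.00
triangular portion | 4550.00 | 111.67 | 46.67 | 508083.33 | 212333.33
Σ | 17150.00 |  |  | 1075083.33 | 1094333.33
x̄ = 1075083.33 / 17150.00 = 62.69 mm
ȳ = 1094333.33 / 17150.00 = 63.81 mm

x̄ = 62.69 mm, ȳ = 63.81 mm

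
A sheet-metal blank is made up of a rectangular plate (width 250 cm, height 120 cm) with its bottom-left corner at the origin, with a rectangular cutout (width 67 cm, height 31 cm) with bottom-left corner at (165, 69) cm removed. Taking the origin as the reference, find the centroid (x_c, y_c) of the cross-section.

x_c = 119.53 cm, y_c = 58.18 cm

Part | A | x̄ᵢ | ȳᵢ | A·x̄ᵢ | A·ȳᵢ
plate | 30000.00 | 125.00 | 60.00 | 3750000.00 | 1800000.00
hole | -2077.00 | 198.50 | 84.50 | -412284.50 | -175506.50
Σ | 27923.00 |  |  | 3337715.50 | 1624493.50
x_c = 3337715.50 / 27923.00 = 119.53 cm
y_c = 1624493.50 / 27923.00 = 58.18 cm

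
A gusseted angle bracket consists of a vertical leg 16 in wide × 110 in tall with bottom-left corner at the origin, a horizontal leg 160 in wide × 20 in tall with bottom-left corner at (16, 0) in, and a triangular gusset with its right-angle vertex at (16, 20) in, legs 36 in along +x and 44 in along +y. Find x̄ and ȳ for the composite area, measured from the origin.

vertical leg: A = 16 × 110 = 1760.00, centroid at (8.00, 55.00).
horizontal leg: A = 160 × 20 = 3200.00, centroid at (96.00, 10.00).
gusset: A = ½·36·44 = 792.00, centroid at (28.00, 34.67).
ΣA = 5752.00 in², ΣAx̄ = 343456.00 in³, ΣAȳ = 156256.00 in³.
x̄ = 343456.00/5752.00 = 59.71 in; ȳ = 156256.00/5752.00 = 27.17 in.

x̄ = 59.71 in, ȳ = 27.17 in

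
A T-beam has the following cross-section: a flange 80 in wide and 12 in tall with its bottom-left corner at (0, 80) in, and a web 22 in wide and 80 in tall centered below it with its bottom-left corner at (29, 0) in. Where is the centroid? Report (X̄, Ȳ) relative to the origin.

Part | A | x̄ᵢ | ȳᵢ | A·x̄ᵢ | A·ȳᵢ
web | 1760.00 | 40.00 | 40.00 | 70400.00 | 70400.00
flange | 960.00 | 40.00 | 86.00 | 38400.00 | 82560.00
Σ | 2720.00 |  |  | 108800.00 | 152960.00
X̄ = 108800.00 / 2720.00 = 40.00 in
Ȳ = 152960.00 / 2720.00 = 56.24 in

X̄ = 40.00 in, Ȳ = 56.24 in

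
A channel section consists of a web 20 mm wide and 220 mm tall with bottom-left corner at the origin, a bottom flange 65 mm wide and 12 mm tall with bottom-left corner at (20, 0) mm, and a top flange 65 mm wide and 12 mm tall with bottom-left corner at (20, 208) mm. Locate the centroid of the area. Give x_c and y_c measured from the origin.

x_c = 21.12 mm, y_c = 110.00 mm

Part | A | x̄ᵢ | ȳᵢ | A·x̄ᵢ | A·ȳᵢ
web | 4400.00 | 10.00 | 110.00 | 44000.00 | 484000.00
bottom flange | 780.00 | 52.50 | 6.00 | 40950.00 | 4680.00
top flange | 780.00 | 52.50 | 214.00 | 40950.00 | 166920.00
Σ | 5960.00 |  |  | 125900.00 | 655600.00
x_c = 125900.00 / 5960.00 = 21.12 mm
y_c = 655600.00 / 5960.00 = 110.00 mm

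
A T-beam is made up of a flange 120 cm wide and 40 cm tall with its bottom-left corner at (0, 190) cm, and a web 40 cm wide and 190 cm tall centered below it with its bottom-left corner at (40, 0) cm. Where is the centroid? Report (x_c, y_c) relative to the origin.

x_c = 60.00 cm, y_c = 139.52 cm

Part | A | x̄ᵢ | ȳᵢ | A·x̄ᵢ | A·ȳᵢ
web | 7600.00 | 60.00 | 95.00 | 456000.00 | 722000.00
flange | 4800.00 | 60.00 | 210.00 | 288000.00 | 1008000.00
Σ | 12400.00 |  |  | 744000.00 | 1730000.00
x_c = 744000.00 / 12400.00 = 60.00 cm
y_c = 1730000.00 / 12400.00 = 139.52 cm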